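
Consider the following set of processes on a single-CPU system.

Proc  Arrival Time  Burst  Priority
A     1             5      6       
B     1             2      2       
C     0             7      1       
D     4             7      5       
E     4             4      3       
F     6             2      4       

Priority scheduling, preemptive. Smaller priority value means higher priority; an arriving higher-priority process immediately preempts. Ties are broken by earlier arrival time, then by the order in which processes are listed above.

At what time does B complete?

Timeline: | C 0-7 | B 7-9 | E 9-13 | F 13-15 | D 15-22 | A 22-27 |
Completion: A=27  B=9  C=7  D=22  E=13  F=15

9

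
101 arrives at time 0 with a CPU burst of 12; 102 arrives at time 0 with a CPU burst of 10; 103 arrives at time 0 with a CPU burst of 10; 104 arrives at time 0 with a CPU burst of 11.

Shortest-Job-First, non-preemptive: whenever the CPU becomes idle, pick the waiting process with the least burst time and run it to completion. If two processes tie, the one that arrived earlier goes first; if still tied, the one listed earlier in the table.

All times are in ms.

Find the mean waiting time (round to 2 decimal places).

15.25

Schedule: | 102 0-10 | 103 10-20 | 104 20-31 | 101 31-43 |
Completion: 101=43  102=10  103=20  104=31
Turnaround (C−A): 101=43  102=10  103=20  104=31
Waiting times: 101=31, 102=0, 103=10, 104=20
Average waiting = (31+0+10+20) / 4 = 61/4 = 15.25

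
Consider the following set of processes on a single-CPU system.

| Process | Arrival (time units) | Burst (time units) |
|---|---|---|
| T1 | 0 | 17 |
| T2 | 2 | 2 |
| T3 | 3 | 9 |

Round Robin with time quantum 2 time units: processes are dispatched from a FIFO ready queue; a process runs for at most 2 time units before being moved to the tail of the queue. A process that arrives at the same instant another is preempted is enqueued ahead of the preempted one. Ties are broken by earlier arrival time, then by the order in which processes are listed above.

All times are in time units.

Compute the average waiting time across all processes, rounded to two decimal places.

7.33

Timeline: | T1 0-2 | T2 2-4 | T1 4-6 | T3 6-8 | T1 8-10 | T3 10-12 | T1 12-14 | T3 14-16 | T1 16-18 | T3 18-20 | T1 20-22 | T3 22-23 | T1 23-28 |
Completion: T1=28  T2=4  T3=23
Waiting times: T1=11, T2=0, T3=11
Average waiting = (11+0+11) / 3 = 22/3 = 7.33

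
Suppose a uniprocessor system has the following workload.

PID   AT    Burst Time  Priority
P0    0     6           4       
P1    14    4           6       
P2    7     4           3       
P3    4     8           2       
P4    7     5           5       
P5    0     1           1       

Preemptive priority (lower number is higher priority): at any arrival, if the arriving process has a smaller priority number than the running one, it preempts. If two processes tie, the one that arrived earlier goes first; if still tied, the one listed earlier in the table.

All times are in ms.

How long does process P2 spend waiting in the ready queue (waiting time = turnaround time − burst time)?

5

Gantt: | P5 0-1 | P0 1-4 | P3 4-12 | P2 12-16 | P0 16-19 | P4 19-24 | P1 24-28 |
Completion: P0=19  P1=28  P2=16  P3=12  P4=24  P5=1
Turnaround (C−A): P0=19  P1=14  P2=9  P3=8  P4=17  P5=1
Waiting(P2) = turnaround − burst = 9 − 4 = 5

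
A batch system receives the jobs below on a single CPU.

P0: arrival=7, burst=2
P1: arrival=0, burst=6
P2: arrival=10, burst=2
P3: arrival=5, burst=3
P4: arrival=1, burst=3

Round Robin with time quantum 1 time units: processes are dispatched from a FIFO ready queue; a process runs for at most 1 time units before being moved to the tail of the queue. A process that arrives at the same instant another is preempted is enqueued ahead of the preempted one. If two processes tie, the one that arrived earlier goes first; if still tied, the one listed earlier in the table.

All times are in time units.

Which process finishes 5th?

P2

Gantt: | P1 0-1 | P4 1-2 | P1 2-3 | P4 3-4 | P1 4-5 | P4 5-6 | P3 6-7 | P1 7-8 | P0 8-9 | P3 9-10 | P1 10-11 | P0 11-12 | P2 12-13 | P3 13-14 | P1 14-15 | P2 15-16 |
Completion: P0=12  P1=15  P2=16  P3=14  P4=6
Turnaround (C−A): P0=5  P1=15  P2=6  P3=9  P4=5
Finish order: P4 → P0 → P3 → P1 → P2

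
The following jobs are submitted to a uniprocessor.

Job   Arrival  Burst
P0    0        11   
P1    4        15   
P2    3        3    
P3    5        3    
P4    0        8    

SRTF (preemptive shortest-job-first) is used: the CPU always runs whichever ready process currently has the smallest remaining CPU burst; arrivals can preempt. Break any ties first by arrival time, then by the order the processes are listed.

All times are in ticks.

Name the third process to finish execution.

Timeline: | P4 0-3 | P2 3-6 | P3 6-9 | P4 9-14 | P0 14-25 | P1 25-40 |
Completion: P0=25  P1=40  P2=6  P3=9  P4=14
Turnaround (C−A): P0=25  P1=36  P2=3  P3=4  P4=14
Finish order: P2 → P3 → P4 → P0 → P1

P4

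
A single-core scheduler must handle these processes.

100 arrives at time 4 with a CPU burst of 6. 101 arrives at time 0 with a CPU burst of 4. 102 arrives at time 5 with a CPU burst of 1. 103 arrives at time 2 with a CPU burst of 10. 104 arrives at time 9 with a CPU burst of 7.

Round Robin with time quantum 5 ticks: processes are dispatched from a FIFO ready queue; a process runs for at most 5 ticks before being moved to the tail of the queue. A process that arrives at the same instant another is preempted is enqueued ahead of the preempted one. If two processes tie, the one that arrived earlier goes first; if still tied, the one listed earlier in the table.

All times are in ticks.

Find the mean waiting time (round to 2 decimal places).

Schedule: | 101 0-4 | 103 4-9 | 100 9-14 | 102 14-15 | 104 15-20 | 103 20-25 | 100 25-26 | 104 26-28 |
Completion: 100=26  101=4  102=15  103=25  104=28
Turnaround (C−A): 100=22  101=4  102=10  103=23  104=19
Waiting times: 100=16, 101=0, 102=9, 103=13, 104=12
Average waiting = (16+0+9+13+12) / 5 = 50/5 = 10.00

10.00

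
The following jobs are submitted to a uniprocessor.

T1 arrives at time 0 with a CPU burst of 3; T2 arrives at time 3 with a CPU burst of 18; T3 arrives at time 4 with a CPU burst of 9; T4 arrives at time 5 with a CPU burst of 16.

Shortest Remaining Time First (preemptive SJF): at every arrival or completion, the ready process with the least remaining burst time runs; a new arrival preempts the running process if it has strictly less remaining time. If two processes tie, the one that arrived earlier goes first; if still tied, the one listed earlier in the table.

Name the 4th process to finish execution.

Schedule: | T1 0-3 | T2 3-4 | T3 4-13 | T4 13-29 | T2 29-46 |
Completion: T1=3  T2=46  T3=13  T4=29
Finish order: T1 → T3 → T4 → T2

T2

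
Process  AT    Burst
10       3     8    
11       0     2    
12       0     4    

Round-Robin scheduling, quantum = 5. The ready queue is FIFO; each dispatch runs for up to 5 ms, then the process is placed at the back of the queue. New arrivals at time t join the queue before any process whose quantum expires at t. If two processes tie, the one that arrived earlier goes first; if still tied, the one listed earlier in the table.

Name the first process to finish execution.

Schedule: | 11 0-2 | 12 2-6 | 10 6-14 |
Completion: 10=14  11=2  12=6
Finish order: 11 → 12 → 10

11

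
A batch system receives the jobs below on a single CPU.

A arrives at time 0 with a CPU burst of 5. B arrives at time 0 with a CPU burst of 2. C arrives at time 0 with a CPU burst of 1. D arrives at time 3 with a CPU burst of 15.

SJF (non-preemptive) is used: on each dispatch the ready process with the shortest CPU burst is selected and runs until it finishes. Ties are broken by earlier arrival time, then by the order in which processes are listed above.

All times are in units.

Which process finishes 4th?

D

Timeline: | C 0-1 | B 1-3 | A 3-8 | D 8-23 |
Completion: A=8  B=3  C=1  D=23
Turnaround (C−A): A=8  B=3  C=1  D=20
Finish order: C → B → A → D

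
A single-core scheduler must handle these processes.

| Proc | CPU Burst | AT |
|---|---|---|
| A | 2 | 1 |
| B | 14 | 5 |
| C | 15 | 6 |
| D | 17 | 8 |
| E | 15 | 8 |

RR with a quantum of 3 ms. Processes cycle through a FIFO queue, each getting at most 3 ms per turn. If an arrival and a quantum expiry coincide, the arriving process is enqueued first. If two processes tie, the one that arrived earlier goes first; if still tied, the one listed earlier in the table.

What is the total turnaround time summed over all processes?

218

Schedule: | idle 0-1 | A 1-3 | idle 3-5 | B 5-8 | C 8-11 | D 11-14 | E 14-17 | B 17-20 | C 20-23 | D 23-26 | E 26-29 | B 29-32 | C 32-35 | D 35-38 | E 38-41 | B 41-44 | C 44-47 | D 47-50 | E 50-53 | B 53-55 | C 55-58 | D 58-61 | E 61-64 | D 64-66 |
Completion: A=3  B=55  C=58  D=66  E=64
Turnaround (C−A): A=2  B=50  C=52  D=58  E=56
Turnaround = completion − arrival: A=2, B=50, C=52, D=58, E=56
Total turnaround = 2 + 50 + 52 + 58 + 56 = 218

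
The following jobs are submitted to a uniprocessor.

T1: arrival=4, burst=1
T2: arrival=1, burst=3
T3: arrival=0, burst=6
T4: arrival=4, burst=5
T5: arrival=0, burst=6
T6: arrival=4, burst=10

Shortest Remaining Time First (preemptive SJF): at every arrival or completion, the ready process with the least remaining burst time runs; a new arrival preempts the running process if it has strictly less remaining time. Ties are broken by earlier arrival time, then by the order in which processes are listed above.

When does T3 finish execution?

10

Gantt: | T3 0-1 | T2 1-4 | T1 4-5 | T3 5-10 | T4 10-15 | T5 15-21 | T6 21-31 |
Completion: T1=5  T2=4  T3=10  T4=15  T5=21  T6=31
Turnaround (C−A): T1=1  T2=3  T3=10  T4=11  T5=21  T6=27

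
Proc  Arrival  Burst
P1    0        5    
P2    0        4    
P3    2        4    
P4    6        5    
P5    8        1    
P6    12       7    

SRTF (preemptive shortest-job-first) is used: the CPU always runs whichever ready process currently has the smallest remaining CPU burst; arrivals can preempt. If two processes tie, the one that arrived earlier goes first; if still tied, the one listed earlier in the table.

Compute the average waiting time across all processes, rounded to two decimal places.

Schedule: | P2 0-4 | P3 4-8 | P5 8-9 | P1 9-14 | P4 14-19 | P6 19-26 |
Completion: P1=14  P2=4  P3=8  P4=19  P5=9  P6=26
Turnaround (C−A): P1=14  P2=4  P3=6  P4=13  P5=1  P6=14
Waiting times: P1=9, P2=0, P3=2, P4=8, P5=0, P6=7
Average waiting = (9+0+2+8+0+7) / 6 = 26/6 = 4.33

4.33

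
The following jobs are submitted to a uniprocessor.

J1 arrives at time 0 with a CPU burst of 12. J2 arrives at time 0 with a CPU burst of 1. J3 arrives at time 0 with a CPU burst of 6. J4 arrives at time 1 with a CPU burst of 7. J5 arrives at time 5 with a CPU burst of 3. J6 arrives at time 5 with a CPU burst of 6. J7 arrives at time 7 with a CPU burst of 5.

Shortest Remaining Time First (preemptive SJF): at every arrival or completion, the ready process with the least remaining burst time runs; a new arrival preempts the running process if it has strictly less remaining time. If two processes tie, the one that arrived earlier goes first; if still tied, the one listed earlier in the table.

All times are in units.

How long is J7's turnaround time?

Timeline: | J2 0-1 | J3 1-7 | J5 7-10 | J7 10-15 | J6 15-21 | J4 21-28 | J1 28-40 |
Completion: J1=40  J2=1  J3=7  J4=28  J5=10  J6=21  J7=15
Turnaround (C−A): J1=40  J2=1  J3=7  J4=27  J5=5  J6=16  J7=8
Turnaround(J7) = completion − arrival = 15 − 7 = 8

8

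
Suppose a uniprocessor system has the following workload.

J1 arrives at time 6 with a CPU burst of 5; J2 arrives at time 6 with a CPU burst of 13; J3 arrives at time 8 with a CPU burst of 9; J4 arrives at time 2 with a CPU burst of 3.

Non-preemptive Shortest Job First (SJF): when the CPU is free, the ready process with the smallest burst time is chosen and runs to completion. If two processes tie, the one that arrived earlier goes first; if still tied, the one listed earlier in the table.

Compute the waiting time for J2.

Timeline: | idle 0-2 | J4 2-5 | idle 5-6 | J1 6-11 | J3 11-20 | J2 20-33 |
Completion: J1=11  J2=33  J3=20  J4=5
Turnaround (C−A): J1=5  J2=27  J3=12  J4=3
Waiting(J2) = turnaround − burst = 27 − 13 = 14

14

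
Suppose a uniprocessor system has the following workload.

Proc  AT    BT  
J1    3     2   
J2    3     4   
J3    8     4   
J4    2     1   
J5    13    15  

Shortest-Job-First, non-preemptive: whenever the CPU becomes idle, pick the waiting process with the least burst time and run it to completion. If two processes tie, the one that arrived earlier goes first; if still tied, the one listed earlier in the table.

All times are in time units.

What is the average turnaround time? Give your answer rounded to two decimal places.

Timeline: | idle 0-2 | J4 2-3 | J1 3-5 | J2 5-9 | J3 9-13 | J5 13-28 |
Completion: J1=5  J2=9  J3=13  J4=3  J5=28
Turnaround times: J1=2, J2=6, J3=5, J4=1, J5=15
Average turnaround = (2+6+5+1+15) / 5 = 29/5 = 5.80

5.80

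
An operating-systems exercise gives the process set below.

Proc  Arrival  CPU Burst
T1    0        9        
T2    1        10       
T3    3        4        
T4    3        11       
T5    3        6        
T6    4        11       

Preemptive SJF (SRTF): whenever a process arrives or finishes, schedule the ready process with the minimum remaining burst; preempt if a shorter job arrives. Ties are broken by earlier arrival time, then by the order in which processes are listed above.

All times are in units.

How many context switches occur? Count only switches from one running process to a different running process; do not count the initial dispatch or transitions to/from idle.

Timeline: | T1 0-3 | T3 3-7 | T1 7-13 | T5 13-19 | T2 19-29 | T4 29-40 | T6 40-51 |
Completion: T1=13  T2=29  T3=7  T4=40  T5=19  T6=51

6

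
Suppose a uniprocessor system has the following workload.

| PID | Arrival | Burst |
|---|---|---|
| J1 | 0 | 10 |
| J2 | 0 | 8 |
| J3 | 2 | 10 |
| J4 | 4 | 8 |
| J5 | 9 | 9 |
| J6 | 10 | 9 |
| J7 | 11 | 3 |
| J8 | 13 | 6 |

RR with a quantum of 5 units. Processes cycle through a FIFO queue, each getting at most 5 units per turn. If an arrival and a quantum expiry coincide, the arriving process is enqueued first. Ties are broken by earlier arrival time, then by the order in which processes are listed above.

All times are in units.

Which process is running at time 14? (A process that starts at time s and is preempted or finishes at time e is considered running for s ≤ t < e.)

J3

Gantt: | J1 0-5 | J2 5-10 | J3 10-15 | J4 15-20 | J1 20-25 | J5 25-30 | J6 30-35 | J2 35-38 | J7 38-41 | J8 41-46 | J3 46-51 | J4 51-54 | J5 54-58 | J6 58-62 | J8 62-63 |
Completion: J1=25  J2=38  J3=51  J4=54  J5=58  J6=62  J7=41  J8=63
Turnaround (C−A): J1=25  J2=38  J3=49  J4=50  J5=49  J6=52  J7=30  J8=50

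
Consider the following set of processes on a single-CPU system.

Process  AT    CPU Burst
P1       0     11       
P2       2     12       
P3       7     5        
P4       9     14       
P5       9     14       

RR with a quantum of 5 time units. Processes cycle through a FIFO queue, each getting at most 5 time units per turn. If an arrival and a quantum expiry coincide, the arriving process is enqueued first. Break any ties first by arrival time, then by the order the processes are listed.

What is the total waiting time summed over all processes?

129

Gantt: | P1 0-5 | P2 5-10 | P1 10-15 | P3 15-20 | P4 20-25 | P5 25-30 | P2 30-35 | P1 35-36 | P4 36-41 | P5 41-46 | P2 46-48 | P4 48-52 | P5 52-56 |
Completion: P1=36  P2=48  P3=20  P4=52  P5=56
Turnaround (C−A): P1=36  P2=46  P3=13  P4=43  P5=47
Waiting = turnaround − burst: P1=25, P2=34, P3=8, P4=29, P5=33
Total waiting = 25 + 34 + 8 + 29 + 33 = 129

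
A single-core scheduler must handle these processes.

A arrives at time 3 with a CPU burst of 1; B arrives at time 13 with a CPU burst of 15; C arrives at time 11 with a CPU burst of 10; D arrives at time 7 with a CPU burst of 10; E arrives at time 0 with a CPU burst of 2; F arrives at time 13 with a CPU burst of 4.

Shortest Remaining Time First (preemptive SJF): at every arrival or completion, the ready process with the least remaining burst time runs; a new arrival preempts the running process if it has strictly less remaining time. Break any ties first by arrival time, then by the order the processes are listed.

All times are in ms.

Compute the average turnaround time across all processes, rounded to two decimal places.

Schedule: | E 0-2 | idle 2-3 | A 3-4 | idle 4-7 | D 7-17 | F 17-21 | C 21-31 | B 31-46 |
Completion: A=4  B=46  C=31  D=17  E=2  F=21
Turnaround (C−A): A=1  B=33  C=20  D=10  E=2  F=8
Turnaround times: A=1, B=33, C=20, D=10, E=2, F=8
Average turnaround = (1+33+20+10+2+8) / 6 = 74/6 = 12.33

12.33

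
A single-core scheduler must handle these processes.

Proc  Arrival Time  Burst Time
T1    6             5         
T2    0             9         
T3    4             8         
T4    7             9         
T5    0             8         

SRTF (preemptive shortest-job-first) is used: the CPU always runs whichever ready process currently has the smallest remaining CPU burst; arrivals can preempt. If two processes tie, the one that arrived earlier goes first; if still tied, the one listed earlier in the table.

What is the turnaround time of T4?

Gantt: | T5 0-8 | T1 8-13 | T3 13-21 | T2 21-30 | T4 30-39 |
Completion: T1=13  T2=30  T3=21  T4=39  T5=8
Turnaround (C−A): T1=7  T2=30  T3=17  T4=32  T5=8
Turnaround(T4) = completion − arrival = 39 − 7 = 32

32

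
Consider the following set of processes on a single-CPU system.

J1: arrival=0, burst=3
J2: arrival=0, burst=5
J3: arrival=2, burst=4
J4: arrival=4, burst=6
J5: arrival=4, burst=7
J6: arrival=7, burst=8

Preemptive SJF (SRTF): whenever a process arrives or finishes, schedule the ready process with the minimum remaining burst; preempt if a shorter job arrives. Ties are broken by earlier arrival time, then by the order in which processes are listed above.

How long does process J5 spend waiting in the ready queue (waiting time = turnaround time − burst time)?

Schedule: | J1 0-3 | J3 3-7 | J2 7-12 | J4 12-18 | J5 18-25 | J6 25-33 |
Completion: J1=3  J2=12  J3=7  J4=18  J5=25  J6=33
Waiting(J5) = turnaround − burst = 21 − 7 = 14

14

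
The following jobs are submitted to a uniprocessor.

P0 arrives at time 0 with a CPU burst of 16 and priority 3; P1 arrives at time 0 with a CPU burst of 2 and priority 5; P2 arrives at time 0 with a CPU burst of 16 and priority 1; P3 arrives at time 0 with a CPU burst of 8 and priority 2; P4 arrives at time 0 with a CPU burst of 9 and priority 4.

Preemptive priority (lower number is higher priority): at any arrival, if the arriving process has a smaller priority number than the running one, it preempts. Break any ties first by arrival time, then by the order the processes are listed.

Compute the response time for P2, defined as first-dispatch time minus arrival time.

Schedule: | P2 0-16 | P3 16-24 | P0 24-40 | P4 40-49 | P1 49-51 |
Completion: P0=40  P1=51  P2=16  P3=24  P4=49
Turnaround (C−A): P0=40  P1=51  P2=16  P3=24  P4=49
Response(P2) = first start − arrival = 0 − 0 = 0

0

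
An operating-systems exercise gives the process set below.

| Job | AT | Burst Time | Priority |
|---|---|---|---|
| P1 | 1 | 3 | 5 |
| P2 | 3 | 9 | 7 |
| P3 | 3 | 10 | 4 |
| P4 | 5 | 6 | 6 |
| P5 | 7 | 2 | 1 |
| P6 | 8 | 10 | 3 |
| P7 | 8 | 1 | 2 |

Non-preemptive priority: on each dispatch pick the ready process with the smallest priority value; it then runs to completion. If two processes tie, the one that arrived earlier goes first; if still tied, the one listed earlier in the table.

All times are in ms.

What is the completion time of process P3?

14

Gantt: | idle 0-1 | P1 1-4 | P3 4-14 | P5 14-16 | P7 16-17 | P6 17-27 | P4 27-33 | P2 33-42 |
Completion: P1=4  P2=42  P3=14  P4=33  P5=16  P6=27  P7=17
Turnaround (C−A): P1=3  P2=39  P3=11  P4=28  P5=9  P6=19  P7=9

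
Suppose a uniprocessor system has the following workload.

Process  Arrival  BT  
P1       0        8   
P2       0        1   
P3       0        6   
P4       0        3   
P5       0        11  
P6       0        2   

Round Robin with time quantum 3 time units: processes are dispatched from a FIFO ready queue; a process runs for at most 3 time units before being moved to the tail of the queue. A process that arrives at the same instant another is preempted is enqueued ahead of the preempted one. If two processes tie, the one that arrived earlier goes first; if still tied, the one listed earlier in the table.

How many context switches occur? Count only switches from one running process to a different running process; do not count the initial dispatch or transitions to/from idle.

Gantt: | P1 0-3 | P2 3-4 | P3 4-7 | P4 7-10 | P5 10-13 | P6 13-15 | P1 15-18 | P3 18-21 | P5 21-24 | P1 24-26 | P5 26-31 |
Completion: P1=26  P2=4  P3=21  P4=10  P5=31  P6=15
Turnaround (C−A): P1=26  P2=4  P3=21  P4=10  P5=31  P6=15

10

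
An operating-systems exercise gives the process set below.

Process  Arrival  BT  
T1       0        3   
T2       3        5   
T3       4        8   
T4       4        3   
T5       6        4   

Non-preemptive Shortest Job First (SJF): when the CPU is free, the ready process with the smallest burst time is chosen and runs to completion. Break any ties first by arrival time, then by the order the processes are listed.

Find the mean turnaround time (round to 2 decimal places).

8.60

Schedule: | T1 0-3 | T2 3-8 | T4 8-11 | T5 11-15 | T3 15-23 |
Completion: T1=3  T2=8  T3=23  T4=11  T5=15
Turnaround times: T1=3, T2=5, T3=19, T4=7, T5=9
Average turnaround = (3+5+19+7+9) / 5 = 43/5 = 8.60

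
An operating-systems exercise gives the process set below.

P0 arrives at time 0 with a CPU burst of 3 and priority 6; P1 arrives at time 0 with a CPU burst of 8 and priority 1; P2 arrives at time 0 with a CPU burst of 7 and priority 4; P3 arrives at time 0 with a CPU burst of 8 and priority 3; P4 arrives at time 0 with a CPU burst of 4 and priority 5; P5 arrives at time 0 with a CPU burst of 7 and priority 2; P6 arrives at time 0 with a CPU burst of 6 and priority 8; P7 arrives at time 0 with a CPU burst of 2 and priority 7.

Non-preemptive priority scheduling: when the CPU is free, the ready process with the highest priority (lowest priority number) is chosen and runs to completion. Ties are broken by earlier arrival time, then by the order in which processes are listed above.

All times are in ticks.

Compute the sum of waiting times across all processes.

186

Gantt: | P1 0-8 | P5 8-15 | P3 15-23 | P2 23-30 | P4 30-34 | P0 34-37 | P7 37-39 | P6 39-45 |
Completion: P0=37  P1=8  P2=30  P3=23  P4=34  P5=15  P6=45  P7=39
Turnaround (C−A): P0=37  P1=8  P2=30  P3=23  P4=34  P5=15  P6=45  P7=39
Waiting = turnaround − burst: P0=34, P1=0, P2=23, P3=15, P4=30, P5=8, P6=39, P7=37
Total waiting = 34 + 0 + 23 + 15 + 30 + 8 + 39 + 37 = 186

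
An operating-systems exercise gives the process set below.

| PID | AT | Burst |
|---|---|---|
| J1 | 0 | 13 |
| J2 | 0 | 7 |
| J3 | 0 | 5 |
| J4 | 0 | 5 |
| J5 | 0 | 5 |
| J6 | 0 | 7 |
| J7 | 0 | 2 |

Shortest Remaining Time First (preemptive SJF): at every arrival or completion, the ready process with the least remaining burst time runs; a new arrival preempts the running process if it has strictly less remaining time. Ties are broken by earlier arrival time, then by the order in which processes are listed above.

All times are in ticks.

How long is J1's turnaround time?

44

Gantt: | J7 0-2 | J3 2-7 | J4 7-12 | J5 12-17 | J2 17-24 | J6 24-31 | J1 31-44 |
Completion: J1=44  J2=24  J3=7  J4=12  J5=17  J6=31  J7=2
Turnaround (C−A): J1=44  J2=24  J3=7  J4=12  J5=17  J6=31  J7=2
Turnaround(J1) = completion − arrival = 44 − 0 = 44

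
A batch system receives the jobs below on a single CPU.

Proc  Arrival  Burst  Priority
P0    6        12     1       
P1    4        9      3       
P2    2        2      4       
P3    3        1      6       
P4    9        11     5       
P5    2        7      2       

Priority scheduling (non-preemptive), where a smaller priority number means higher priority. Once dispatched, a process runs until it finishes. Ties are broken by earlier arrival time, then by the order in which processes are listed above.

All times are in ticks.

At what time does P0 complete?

Timeline: | idle 0-2 | P5 2-9 | P0 9-21 | P1 21-30 | P2 30-32 | P4 32-43 | P3 43-44 |
Completion: P0=21  P1=30  P2=32  P3=44  P4=43  P5=9
Turnaround (C−A): P0=15  P1=26  P2=30  P3=41  P4=34  P5=7

21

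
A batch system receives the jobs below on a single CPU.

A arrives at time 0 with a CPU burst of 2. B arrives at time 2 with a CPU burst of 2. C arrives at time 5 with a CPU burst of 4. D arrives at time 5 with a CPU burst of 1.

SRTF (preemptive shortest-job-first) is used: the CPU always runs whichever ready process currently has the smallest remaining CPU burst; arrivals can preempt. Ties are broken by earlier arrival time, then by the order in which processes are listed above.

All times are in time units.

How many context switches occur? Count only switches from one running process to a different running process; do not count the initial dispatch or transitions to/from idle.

Gantt: | A 0-2 | B 2-4 | idle 4-5 | D 5-6 | C 6-10 |
Completion: A=2  B=4  C=10  D=6
Turnaround (C−A): A=2  B=2  C=5  D=1

2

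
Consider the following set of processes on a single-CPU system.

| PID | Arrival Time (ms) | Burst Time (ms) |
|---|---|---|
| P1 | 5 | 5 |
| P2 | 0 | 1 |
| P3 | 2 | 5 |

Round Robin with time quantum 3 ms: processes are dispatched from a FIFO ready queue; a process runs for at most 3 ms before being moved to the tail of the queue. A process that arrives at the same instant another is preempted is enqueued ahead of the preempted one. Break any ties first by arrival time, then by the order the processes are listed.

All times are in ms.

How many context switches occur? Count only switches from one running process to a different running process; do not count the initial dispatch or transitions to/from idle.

Timeline: | P2 0-1 | idle 1-2 | P3 2-5 | P1 5-8 | P3 8-10 | P1 10-12 |
Completion: P1=12  P2=1  P3=10
Turnaround (C−A): P1=7  P2=1  P3=8

3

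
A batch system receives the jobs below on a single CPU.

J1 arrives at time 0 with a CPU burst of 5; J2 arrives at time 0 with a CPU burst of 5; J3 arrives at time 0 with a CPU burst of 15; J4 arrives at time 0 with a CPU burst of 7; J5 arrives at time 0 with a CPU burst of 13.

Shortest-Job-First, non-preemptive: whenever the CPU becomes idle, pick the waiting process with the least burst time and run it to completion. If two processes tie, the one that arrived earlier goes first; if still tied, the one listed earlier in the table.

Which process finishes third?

Timeline: | J1 0-5 | J2 5-10 | J4 10-17 | J5 17-30 | J3 30-45 |
Completion: J1=5  J2=10  J3=45  J4=17  J5=30
Turnaround (C−A): J1=5  J2=10  J3=45  J4=17  J5=30
Finish order: J1 → J2 → J4 → J5 → J3

J4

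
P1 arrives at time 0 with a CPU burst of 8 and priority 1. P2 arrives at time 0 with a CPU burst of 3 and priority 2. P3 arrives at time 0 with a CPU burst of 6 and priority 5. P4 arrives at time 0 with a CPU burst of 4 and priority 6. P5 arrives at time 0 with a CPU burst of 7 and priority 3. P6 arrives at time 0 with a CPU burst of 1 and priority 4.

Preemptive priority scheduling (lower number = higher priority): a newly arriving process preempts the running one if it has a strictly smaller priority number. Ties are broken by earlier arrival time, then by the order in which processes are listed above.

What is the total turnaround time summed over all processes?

110

Gantt: | P1 0-8 | P2 8-11 | P5 11-18 | P6 18-19 | P3 19-25 | P4 25-29 |
Completion: P1=8  P2=11  P3=25  P4=29  P5=18  P6=19
Turnaround (C−A): P1=8  P2=11  P3=25  P4=29  P5=18  P6=19
Turnaround = completion − arrival: P1=8, P2=11, P3=25, P4=29, P5=18, P6=19
Total turnaround = 8 + 11 + 25 + 29 + 18 + 19 = 110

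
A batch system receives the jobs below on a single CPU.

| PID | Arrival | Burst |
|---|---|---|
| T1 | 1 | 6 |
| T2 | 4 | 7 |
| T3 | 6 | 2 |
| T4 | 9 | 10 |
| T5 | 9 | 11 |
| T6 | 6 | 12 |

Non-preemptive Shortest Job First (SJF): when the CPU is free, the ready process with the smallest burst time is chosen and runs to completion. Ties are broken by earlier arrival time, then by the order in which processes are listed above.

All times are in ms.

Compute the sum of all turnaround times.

Timeline: | idle 0-1 | T1 1-7 | T3 7-9 | T2 9-16 | T4 16-26 | T5 26-37 | T6 37-49 |
Completion: T1=7  T2=16  T3=9  T4=26  T5=37  T6=49
Turnaround (C−A): T1=6  T2=12  T3=3  T4=17  T5=28  T6=43
Turnaround = completion − arrival: T1=6, T2=12, T3=3, T4=17, T5=28, T6=43
Total turnaround = 6 + 12 + 3 + 17 + 28 + 43 = 109

109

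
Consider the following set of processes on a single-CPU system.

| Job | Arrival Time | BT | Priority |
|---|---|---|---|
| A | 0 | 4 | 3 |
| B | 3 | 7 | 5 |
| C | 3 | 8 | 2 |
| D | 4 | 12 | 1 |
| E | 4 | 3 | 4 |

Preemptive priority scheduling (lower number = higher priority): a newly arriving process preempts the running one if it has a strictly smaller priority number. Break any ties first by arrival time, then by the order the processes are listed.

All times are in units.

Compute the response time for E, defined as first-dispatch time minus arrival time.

20

Gantt: | A 0-3 | C 3-4 | D 4-16 | C 16-23 | A 23-24 | E 24-27 | B 27-34 |
Completion: A=24  B=34  C=23  D=16  E=27
Turnaround (C−A): A=24  B=31  C=20  D=12  E=23
Response(E) = first start − arrival = 24 − 4 = 20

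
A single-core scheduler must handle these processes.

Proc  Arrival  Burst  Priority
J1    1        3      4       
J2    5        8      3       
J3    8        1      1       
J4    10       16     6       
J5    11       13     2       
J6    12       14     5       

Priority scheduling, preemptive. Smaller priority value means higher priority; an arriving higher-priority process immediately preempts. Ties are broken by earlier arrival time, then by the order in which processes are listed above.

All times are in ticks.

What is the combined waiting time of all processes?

Schedule: | idle 0-1 | J1 1-4 | idle 4-5 | J2 5-8 | J3 8-9 | J2 9-11 | J5 11-24 | J2 24-27 | J6 27-41 | J4 41-57 |
Completion: J1=4  J2=27  J3=9  J4=57  J5=24  J6=41
Turnaround (C−A): J1=3  J2=22  J3=1  J4=47  J5=13  J6=29
Waiting = turnaround − burst: J1=0, J2=14, J3=0, J4=31, J5=0, J6=15
Total waiting = 0 + 14 + 0 + 31 + 0 + 15 = 60

60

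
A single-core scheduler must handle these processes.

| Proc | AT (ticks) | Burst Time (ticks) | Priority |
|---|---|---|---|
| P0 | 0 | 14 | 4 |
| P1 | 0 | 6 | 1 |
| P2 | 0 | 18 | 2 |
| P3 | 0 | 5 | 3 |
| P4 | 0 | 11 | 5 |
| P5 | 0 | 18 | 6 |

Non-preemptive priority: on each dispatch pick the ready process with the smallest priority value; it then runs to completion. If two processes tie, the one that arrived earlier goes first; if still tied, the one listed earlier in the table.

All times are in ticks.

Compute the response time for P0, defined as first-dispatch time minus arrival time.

29

Schedule: | P1 0-6 | P2 6-24 | P3 24-29 | P0 29-43 | P4 43-54 | P5 54-72 |
Completion: P0=43  P1=6  P2=24  P3=29  P4=54  P5=72
Turnaround (C−A): P0=43  P1=6  P2=24  P3=29  P4=54  P5=72
Response(P0) = first start − arrival = 29 − 0 = 29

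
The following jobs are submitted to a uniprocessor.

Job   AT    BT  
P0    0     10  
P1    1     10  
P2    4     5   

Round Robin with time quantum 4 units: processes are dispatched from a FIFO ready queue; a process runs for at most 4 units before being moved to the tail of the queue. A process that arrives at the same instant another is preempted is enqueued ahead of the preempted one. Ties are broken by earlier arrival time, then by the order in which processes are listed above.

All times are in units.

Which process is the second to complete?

Schedule: | P0 0-4 | P1 4-8 | P2 8-12 | P0 12-16 | P1 16-20 | P2 20-21 | P0 21-23 | P1 23-25 |
Completion: P0=23  P1=25  P2=21
Turnaround (C−A): P0=23  P1=24  P2=17
Finish order: P2 → P0 → P1

P0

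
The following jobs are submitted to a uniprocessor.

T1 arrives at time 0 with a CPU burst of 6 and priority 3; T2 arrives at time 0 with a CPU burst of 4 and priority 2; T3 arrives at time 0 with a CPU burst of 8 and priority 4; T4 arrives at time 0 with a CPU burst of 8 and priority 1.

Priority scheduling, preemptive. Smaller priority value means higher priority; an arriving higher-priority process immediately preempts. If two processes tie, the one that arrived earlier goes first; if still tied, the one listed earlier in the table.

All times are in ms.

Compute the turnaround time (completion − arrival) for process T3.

Schedule: | T4 0-8 | T2 8-12 | T1 12-18 | T3 18-26 |
Completion: T1=18  T2=12  T3=26  T4=8
Turnaround (C−A): T1=18  T2=12  T3=26  T4=8
Turnaround(T3) = completion − arrival = 26 − 0 = 26

26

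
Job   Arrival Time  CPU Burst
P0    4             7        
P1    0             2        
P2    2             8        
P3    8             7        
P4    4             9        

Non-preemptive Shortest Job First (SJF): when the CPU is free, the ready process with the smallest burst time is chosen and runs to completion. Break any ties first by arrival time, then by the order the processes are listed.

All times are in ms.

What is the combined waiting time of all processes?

Timeline: | P1 0-2 | P2 2-10 | P0 10-17 | P3 17-24 | P4 24-33 |
Completion: P0=17  P1=2  P2=10  P3=24  P4=33
Turnaround (C−A): P0=13  P1=2  P2=8  P3=16  P4=29
Waiting = turnaround − burst: P0=6, P1=0, P2=0, P3=9, P4=20
Total waiting = 6 + 0 + 0 + 9 + 20 = 35

35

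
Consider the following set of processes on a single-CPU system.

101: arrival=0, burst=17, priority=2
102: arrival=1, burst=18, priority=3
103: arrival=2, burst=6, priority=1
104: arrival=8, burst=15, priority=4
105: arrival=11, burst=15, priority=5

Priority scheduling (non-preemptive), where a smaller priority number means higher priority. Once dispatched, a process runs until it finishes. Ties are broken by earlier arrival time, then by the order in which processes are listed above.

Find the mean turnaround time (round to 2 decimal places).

37.20

Timeline: | 101 0-17 | 103 17-23 | 102 23-41 | 104 41-56 | 105 56-71 |
Completion: 101=17  102=41  103=23  104=56  105=71
Turnaround times: 101=17, 102=40, 103=21, 104=48, 105=60
Average turnaround = (17+40+21+48+60) / 5 = 186/5 = 37.20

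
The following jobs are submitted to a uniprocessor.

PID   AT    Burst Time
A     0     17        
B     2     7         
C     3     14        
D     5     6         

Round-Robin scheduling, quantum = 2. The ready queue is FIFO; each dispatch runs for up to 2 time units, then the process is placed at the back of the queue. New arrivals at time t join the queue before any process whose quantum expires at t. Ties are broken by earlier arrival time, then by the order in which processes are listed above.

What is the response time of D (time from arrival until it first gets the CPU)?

Gantt: | A 0-2 | B 2-4 | A 4-6 | C 6-8 | B 8-10 | D 10-12 | A 12-14 | C 14-16 | B 16-18 | D 18-20 | A 20-22 | C 22-24 | B 24-25 | D 25-27 | A 27-29 | C 29-31 | A 31-33 | C 33-35 | A 35-37 | C 37-39 | A 39-41 | C 41-43 | A 43-44 |
Completion: A=44  B=25  C=43  D=27
Turnaround (C−A): A=44  B=23  C=40  D=22
Response(D) = first start − arrival = 10 − 5 = 5

5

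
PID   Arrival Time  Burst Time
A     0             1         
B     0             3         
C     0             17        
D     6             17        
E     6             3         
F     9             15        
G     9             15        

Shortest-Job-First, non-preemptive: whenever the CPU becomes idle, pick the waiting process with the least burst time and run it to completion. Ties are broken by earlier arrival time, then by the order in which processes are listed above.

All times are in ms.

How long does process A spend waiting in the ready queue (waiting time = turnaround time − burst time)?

0

Gantt: | A 0-1 | B 1-4 | C 4-21 | E 21-24 | F 24-39 | G 39-54 | D 54-71 |
Completion: A=1  B=4  C=21  D=71  E=24  F=39  G=54
Turnaround (C−A): A=1  B=4  C=21  D=65  E=18  F=30  G=45
Waiting(A) = turnaround − burst = 1 − 1 = 0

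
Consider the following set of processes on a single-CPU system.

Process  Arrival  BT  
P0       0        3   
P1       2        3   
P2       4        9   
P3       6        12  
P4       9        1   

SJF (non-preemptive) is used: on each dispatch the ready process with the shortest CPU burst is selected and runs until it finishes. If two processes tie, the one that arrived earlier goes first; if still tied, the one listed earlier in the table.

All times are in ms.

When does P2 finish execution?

Gantt: | P0 0-3 | P1 3-6 | P2 6-15 | P4 15-16 | P3 16-28 |
Completion: P0=3  P1=6  P2=15  P3=28  P4=16

15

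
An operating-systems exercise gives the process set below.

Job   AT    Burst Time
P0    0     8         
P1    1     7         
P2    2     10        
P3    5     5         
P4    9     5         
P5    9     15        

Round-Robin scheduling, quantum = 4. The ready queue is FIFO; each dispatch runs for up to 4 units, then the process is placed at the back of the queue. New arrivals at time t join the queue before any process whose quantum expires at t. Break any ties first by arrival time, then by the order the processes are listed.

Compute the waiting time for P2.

31

Gantt: | P0 0-4 | P1 4-8 | P2 8-12 | P0 12-16 | P3 16-20 | P1 20-23 | P4 23-27 | P5 27-31 | P2 31-35 | P3 35-36 | P4 36-37 | P5 37-41 | P2 41-43 | P5 43-50 |
Completion: P0=16  P1=23  P2=43  P3=36  P4=37  P5=50
Waiting(P2) = turnaround − burst = 41 − 10 = 31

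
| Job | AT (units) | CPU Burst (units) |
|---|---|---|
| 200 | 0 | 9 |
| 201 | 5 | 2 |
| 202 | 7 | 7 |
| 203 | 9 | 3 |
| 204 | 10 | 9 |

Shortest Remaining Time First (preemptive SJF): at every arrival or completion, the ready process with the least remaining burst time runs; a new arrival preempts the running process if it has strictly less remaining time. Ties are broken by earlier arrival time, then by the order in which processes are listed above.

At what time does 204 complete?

30

Gantt: | 200 0-5 | 201 5-7 | 200 7-11 | 203 11-14 | 202 14-21 | 204 21-30 |
Completion: 200=11  201=7  202=21  203=14  204=30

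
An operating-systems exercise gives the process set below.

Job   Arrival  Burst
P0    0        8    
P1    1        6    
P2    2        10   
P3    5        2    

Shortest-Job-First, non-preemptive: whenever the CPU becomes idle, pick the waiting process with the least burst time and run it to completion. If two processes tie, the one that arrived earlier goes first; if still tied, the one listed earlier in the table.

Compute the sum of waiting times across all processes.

Timeline: | P0 0-8 | P3 8-10 | P1 10-16 | P2 16-26 |
Completion: P0=8  P1=16  P2=26  P3=10
Turnaround (C−A): P0=8  P1=15  P2=24  P3=5
Waiting = turnaround − burst: P0=0, P1=9, P2=14, P3=3
Total waiting = 0 + 9 + 14 + 3 = 26

26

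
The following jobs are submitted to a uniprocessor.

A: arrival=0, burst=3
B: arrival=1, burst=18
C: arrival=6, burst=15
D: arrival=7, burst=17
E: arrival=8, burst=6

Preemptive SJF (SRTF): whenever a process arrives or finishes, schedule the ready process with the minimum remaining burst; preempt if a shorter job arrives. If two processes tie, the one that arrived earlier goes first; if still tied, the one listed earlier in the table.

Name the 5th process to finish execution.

Schedule: | A 0-3 | B 3-8 | E 8-14 | B 14-27 | C 27-42 | D 42-59 |
Completion: A=3  B=27  C=42  D=59  E=14
Turnaround (C−A): A=3  B=26  C=36  D=52  E=6
Finish order: A → E → B → C → D

D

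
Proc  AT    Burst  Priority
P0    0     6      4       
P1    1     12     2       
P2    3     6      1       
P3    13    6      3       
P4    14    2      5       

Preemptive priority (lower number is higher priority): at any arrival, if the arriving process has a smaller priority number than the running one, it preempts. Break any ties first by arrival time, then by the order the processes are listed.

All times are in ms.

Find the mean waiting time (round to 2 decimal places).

Schedule: | P0 0-1 | P1 1-3 | P2 3-9 | P1 9-19 | P3 19-25 | P0 25-30 | P4 30-32 |
Completion: P0=30  P1=19  P2=9  P3=25  P4=32
Turnaround (C−A): P0=30  P1=18  P2=6  P3=12  P4=18
Waiting times: P0=24, P1=6, P2=0, P3=6, P4=16
Average waiting = (24+6+0+6+16) / 5 = 52/5 = 10.40

10.40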